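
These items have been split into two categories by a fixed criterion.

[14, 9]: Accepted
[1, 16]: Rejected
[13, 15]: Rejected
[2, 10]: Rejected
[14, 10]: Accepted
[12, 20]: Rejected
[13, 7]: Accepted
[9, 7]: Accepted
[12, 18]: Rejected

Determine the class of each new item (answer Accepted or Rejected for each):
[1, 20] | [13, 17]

Rejected, Rejected

Every 'Accepted' example satisfies: first > second. None of the 'Rejected' examples do.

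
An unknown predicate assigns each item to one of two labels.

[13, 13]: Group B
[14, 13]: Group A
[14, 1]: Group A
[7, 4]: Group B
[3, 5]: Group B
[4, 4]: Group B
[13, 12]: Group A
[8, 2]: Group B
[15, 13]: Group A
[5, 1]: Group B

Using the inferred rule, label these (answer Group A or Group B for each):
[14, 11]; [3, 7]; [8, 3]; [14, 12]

The rule appears to be: first > second AND sum ≥ 15.
[14, 11] — 14 > 11, 14+11 = 25, hence Group A.
[3, 7] — 3 < 7, 3+7 = 10, hence Group B.
[8, 3] — 8 > 3, 8+3 = 11, hence Group B.
[14, 12] — 14 > 12, 14+12 = 26, hence Group A.

Group A, Group B, Group B, Group A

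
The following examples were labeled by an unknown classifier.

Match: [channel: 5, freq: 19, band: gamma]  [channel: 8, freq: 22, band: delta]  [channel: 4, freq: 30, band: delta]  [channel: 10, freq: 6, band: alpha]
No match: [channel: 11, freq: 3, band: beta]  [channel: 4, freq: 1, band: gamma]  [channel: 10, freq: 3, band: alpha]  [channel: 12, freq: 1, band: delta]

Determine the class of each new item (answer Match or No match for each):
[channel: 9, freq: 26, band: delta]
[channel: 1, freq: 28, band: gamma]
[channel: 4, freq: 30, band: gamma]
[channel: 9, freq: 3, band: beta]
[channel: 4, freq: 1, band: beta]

Match, Match, Match, No match, No match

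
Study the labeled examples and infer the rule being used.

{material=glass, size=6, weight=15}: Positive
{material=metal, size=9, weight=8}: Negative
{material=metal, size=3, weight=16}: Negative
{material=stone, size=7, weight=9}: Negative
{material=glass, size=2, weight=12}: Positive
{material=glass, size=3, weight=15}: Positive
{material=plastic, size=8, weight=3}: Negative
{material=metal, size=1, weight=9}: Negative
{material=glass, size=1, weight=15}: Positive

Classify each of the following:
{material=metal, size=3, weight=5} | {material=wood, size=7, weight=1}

All 'Positive' examples share one property — material is glass — and every 'Negative' example lacks it.
Negative: {material=metal, size=3, weight=5}, since material is metal.
Negative: {material=wood, size=7, weight=1}, since material is wood.

Negative, Negative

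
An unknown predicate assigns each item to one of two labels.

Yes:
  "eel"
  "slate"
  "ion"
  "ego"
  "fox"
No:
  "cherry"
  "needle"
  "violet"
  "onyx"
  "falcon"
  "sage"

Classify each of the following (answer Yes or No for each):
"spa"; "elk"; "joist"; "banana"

The common property of the 'Yes' items is: odd length. No 'No' item has it.
"spa" → length 3 → Yes.
"elk" → length 3 → Yes.
"joist" → length 5 → Yes.
"banana" → length 6 → No.

Yes, Yes, Yes, No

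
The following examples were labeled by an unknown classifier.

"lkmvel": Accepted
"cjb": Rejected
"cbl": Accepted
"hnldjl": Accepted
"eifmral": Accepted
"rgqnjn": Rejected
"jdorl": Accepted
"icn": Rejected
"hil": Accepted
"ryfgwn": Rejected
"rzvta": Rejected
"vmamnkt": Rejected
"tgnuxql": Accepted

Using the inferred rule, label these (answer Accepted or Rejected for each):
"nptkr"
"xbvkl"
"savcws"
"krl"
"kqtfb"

The simplest hypothesis consistent with all the labels is: contains 'l'.

Rejected, Accepted, Rejected, Accepted, Rejected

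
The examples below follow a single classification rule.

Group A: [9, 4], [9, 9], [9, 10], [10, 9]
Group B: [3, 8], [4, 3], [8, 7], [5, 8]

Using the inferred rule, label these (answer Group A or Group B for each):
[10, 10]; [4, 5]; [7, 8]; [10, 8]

All 'Group A' examples share one property — first ≥ 9 — and every 'Group B' example lacks it.

Group A, Group B, Group B, Group A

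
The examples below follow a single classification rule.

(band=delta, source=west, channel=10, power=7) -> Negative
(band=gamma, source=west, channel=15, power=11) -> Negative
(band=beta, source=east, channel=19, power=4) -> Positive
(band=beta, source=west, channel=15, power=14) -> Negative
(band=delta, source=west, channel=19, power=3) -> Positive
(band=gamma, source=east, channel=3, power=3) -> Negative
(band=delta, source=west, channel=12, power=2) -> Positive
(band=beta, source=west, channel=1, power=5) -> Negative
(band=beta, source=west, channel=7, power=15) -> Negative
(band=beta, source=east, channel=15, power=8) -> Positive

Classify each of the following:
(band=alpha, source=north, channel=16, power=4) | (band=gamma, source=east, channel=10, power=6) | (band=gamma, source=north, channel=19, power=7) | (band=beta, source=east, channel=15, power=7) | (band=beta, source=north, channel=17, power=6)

Positive, Negative, Positive, Positive, Positive

The rule appears to be: power ≤ 8 AND channel ≥ 12.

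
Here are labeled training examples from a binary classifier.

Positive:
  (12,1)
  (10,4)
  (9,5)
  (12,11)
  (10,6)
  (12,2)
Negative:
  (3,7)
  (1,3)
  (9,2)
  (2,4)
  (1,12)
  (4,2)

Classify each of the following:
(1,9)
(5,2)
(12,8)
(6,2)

Negative, Negative, Positive, Negative

'Positive' ⟺ first > second AND sum ≥ 13.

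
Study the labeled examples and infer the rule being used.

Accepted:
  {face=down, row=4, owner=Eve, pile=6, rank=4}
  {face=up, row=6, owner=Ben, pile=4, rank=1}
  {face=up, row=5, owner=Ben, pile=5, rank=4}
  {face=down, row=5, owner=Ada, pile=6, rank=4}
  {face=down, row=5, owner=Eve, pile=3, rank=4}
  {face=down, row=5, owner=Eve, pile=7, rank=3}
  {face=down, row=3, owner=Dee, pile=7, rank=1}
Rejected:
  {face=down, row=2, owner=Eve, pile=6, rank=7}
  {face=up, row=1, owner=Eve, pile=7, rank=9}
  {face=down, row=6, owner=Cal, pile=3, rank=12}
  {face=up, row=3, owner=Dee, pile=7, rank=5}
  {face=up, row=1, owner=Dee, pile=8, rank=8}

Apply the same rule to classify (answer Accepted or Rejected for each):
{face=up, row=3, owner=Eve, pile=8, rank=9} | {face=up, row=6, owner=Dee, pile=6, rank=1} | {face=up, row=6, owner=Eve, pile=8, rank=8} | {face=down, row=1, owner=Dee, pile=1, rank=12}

Rule: rank ≤ 4. This holds for each 'Accepted' example and fails for each 'Rejected' one.
{face=up, row=3, owner=Eve, pile=8, rank=9} — rank = 9, hence Rejected. {face=up, row=6, owner=Dee, pile=6, rank=1} — rank = 1, hence Accepted. {face=up, row=6, owner=Eve, pile=8, rank=8} — rank = 8, hence Rejected. {face=down, row=1, owner=Dee, pile=1, rank=12} — rank = 12, hence Rejected.

Rejected, Accepted, Rejected, Rejected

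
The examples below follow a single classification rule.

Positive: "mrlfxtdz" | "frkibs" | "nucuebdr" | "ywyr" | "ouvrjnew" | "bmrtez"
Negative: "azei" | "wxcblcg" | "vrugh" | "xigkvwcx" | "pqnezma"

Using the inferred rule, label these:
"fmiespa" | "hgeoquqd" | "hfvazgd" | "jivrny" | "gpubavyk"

Negative, Negative, Negative, Positive, Negative

All 'Positive' examples share one property — even length AND contains 'r' — and every 'Negative' example lacks it.
"fmiespa": length 7, no 'r', does not fit → Negative.
"hgeoquqd": length 8, no 'r', does not fit → Negative.
"hfvazgd": length 7, no 'r', does not fit → Negative.
"jivrny": length 6, has 'r', checks out → Positive.
"gpubavyk": length 8, no 'r', does not fit → Negative.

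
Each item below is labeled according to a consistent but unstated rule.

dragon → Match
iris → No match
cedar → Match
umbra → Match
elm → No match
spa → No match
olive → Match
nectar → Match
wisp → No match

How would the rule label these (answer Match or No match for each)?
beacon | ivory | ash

Match, Match, No match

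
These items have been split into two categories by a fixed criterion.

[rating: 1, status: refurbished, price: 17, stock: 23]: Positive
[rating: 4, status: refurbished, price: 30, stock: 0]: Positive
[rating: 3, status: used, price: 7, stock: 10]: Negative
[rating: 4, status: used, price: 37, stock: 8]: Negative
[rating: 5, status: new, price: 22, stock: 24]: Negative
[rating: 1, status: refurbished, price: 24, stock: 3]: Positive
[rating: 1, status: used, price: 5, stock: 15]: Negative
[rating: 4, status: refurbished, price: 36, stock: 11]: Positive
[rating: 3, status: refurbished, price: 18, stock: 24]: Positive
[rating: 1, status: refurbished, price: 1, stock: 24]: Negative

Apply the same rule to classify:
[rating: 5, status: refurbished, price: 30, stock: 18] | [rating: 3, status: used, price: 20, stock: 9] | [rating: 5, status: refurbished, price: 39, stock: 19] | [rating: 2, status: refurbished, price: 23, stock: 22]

One predicate separates the groups cleanly: status is refurbished AND price ≥ 5.

Positive, Negative, Positive, Positive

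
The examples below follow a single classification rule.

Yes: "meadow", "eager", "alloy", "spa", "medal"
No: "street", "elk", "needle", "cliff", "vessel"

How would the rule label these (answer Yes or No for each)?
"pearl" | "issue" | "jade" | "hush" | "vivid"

Yes, No, Yes, No, No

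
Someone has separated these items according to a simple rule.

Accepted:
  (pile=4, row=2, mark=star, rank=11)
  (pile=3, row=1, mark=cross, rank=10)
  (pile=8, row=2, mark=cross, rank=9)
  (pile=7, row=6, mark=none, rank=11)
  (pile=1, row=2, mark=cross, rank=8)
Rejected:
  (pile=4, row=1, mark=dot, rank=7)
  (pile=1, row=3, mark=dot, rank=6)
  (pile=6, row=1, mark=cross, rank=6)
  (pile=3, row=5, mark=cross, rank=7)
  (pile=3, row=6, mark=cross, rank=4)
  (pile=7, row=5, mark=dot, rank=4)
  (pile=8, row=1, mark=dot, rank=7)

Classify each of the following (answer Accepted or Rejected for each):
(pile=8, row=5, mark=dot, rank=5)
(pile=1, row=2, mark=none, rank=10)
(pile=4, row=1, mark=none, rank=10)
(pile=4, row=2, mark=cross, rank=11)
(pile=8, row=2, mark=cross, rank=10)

Rejected, Accepted, Accepted, Accepted, Accepted

The pattern is that an item is 'Accepted' exactly when: rank ≥ 8.
(pile=8, row=5, mark=dot, rank=5) → rank = 5 → Rejected. (pile=1, row=2, mark=none, rank=10) → rank = 10 → Accepted. (pile=4, row=1, mark=none, rank=10) → rank = 10 → Accepted. (pile=4, row=2, mark=cross, rank=11) → rank = 11 → Accepted. (pile=8, row=2, mark=cross, rank=10) → rank = 10 → Accepted.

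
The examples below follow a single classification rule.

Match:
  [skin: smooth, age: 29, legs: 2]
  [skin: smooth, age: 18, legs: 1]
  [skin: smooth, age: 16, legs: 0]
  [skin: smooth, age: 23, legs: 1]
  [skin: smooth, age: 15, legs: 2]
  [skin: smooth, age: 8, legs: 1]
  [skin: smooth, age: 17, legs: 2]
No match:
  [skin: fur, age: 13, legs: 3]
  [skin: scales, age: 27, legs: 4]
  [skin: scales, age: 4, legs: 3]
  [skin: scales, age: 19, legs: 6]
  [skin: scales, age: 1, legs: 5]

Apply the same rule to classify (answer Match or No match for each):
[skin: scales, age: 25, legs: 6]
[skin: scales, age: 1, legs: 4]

All 'Match' examples share one property — skin is smooth — and every 'No match' example lacks it.
[skin: scales, age: 25, legs: 6] → skin is scales → No match. [skin: scales, age: 1, legs: 4] → skin is scales → No match.

No match, No match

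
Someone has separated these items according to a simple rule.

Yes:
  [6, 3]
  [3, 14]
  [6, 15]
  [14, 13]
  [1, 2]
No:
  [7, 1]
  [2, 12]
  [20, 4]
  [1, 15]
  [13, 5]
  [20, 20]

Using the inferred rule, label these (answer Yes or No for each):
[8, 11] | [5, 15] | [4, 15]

Every 'Yes' example satisfies: sum is odd. None of the 'No' examples do.
[8, 11] → 8+11 = 19 → Yes. [5, 15] → 5+15 = 20 → No. [4, 15] → 4+15 = 19 → Yes.

Yes, No, Yes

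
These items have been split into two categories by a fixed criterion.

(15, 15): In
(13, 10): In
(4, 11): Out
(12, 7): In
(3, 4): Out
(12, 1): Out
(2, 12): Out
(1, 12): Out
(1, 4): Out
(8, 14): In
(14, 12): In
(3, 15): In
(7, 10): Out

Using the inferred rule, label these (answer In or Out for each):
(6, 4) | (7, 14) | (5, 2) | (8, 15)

The common property of the 'In' items is: sum ≥ 18. No 'Out' item has it.

Out, In, Out, In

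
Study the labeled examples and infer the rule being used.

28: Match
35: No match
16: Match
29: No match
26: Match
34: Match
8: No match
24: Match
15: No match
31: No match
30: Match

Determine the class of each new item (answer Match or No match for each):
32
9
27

Match, No match, No match

The common property of the 'Match' items is: even AND at least 15. No 'No match' item has it.
32 → 32 is even, 32 ≥ 15 → Match.
9 → 9 is odd, 9 < 15 → No match.
27 → 27 is odd, 27 ≥ 15 → No match.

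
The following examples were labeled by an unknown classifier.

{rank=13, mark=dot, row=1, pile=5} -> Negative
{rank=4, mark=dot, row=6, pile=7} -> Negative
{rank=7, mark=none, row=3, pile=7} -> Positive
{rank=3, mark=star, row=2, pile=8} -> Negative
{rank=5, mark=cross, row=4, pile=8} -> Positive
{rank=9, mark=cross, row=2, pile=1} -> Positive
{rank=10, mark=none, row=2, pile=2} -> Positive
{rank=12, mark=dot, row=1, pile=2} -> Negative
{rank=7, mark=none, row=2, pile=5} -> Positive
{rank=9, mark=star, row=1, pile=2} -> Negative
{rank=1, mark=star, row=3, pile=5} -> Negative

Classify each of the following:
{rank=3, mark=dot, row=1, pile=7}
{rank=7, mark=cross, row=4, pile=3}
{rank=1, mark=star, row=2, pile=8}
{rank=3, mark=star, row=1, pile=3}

Negative, Positive, Negative, Negative

A rule that fits every label: mark is none OR mark is cross — true of each 'Positive' example, false of each 'Negative' one.
{rank=3, mark=dot, row=1, pile=7} — mark is dot, hence Negative. {rank=7, mark=cross, row=4, pile=3} — mark is cross, hence Positive. {rank=1, mark=star, row=2, pile=8} — mark is star, hence Negative. {rank=3, mark=star, row=1, pile=3} — mark is star, hence Negative.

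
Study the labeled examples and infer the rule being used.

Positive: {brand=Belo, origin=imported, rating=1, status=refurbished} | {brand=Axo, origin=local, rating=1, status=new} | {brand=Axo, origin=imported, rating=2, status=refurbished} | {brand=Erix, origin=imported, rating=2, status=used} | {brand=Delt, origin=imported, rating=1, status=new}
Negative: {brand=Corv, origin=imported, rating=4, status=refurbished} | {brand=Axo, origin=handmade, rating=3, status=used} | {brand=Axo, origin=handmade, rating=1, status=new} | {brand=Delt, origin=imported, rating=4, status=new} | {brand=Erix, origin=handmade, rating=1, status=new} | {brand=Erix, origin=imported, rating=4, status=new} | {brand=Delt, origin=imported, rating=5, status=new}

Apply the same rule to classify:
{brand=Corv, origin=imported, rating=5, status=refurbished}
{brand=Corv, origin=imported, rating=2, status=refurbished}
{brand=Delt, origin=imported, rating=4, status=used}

The rule appears to be: origin is not handmade AND rating ≤ 2.
{brand=Corv, origin=imported, rating=5, status=refurbished}: Negative (origin is imported, rating = 5). {brand=Corv, origin=imported, rating=2, status=refurbished}: Positive (origin is imported, rating = 2). {brand=Delt, origin=imported, rating=4, status=used}: Negative (origin is imported, rating = 4).

Negative, Positive, Negative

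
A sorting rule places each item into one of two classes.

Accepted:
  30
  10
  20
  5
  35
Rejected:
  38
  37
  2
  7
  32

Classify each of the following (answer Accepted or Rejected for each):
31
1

All 'Accepted' examples share one property — multiple of 5 — and every 'Rejected' example lacks it.
31 — 31 = 5·6 + 1, hence Rejected.
1 — 1 = 5·0 + 1, hence Rejected.

Rejected, Rejected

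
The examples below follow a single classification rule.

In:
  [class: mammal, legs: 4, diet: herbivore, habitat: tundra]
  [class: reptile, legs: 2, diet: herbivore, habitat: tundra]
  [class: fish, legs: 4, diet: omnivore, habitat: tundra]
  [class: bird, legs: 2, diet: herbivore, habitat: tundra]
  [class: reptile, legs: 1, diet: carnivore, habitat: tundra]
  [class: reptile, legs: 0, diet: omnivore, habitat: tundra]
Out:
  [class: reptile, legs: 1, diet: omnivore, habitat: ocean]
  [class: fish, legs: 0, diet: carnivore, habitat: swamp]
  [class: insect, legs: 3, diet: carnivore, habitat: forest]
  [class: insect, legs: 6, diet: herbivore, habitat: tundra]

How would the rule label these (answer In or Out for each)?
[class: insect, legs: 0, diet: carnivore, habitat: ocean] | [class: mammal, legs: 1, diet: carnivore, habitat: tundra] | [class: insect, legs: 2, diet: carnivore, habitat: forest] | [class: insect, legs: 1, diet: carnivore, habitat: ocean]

The pattern is that an item is 'In' exactly when: habitat is tundra AND legs ≤ 4.
[class: insect, legs: 0, diet: carnivore, habitat: ocean] → habitat is ocean, legs = 0 → Out.
[class: mammal, legs: 1, diet: carnivore, habitat: tundra] → habitat is tundra, legs = 1 → In.
[class: insect, legs: 2, diet: carnivore, habitat: forest] → habitat is forest, legs = 2 → Out.
[class: insect, legs: 1, diet: carnivore, habitat: ocean] → habitat is ocean, legs = 1 → Out.

Out, In, Out, Out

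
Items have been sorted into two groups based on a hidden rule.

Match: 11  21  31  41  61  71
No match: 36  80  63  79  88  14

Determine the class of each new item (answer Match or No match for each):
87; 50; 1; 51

The distinguishing property — ends in digit 1 — holds for all the 'Match' cases and none of the 'No match' cases.
No match: 87, since last digit 7. No match: 50, since last digit 0. Match: 1, since last digit 1. Match: 51, since last digit 1.

No match, No match, Match, Match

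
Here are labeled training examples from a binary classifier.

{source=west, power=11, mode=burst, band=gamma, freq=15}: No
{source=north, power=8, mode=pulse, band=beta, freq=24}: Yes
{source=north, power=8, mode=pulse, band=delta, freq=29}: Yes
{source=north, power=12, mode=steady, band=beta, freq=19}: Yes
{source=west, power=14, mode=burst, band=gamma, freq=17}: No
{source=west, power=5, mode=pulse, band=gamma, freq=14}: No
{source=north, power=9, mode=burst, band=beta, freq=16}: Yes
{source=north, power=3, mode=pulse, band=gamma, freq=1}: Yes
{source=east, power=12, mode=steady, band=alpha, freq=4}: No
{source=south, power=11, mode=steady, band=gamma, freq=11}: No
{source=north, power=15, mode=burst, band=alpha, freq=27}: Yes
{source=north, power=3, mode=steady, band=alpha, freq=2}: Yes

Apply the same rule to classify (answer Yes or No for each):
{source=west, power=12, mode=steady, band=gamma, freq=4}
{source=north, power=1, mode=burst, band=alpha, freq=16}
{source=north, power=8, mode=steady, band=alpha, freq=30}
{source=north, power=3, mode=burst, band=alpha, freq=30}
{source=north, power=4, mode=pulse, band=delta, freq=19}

No, Yes, Yes, Yes, Yes

Checking candidate rules against both groups, what survives is: source is north.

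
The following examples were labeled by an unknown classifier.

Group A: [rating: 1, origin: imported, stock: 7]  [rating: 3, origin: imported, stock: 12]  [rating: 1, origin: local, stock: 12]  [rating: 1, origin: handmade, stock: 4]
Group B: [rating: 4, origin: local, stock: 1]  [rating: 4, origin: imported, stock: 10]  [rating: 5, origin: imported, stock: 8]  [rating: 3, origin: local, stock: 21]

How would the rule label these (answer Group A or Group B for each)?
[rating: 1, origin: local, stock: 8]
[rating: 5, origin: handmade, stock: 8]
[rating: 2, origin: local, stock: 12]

The classifier is using: rating ≤ 3 AND stock ≤ 12.

Group A, Group B, Group A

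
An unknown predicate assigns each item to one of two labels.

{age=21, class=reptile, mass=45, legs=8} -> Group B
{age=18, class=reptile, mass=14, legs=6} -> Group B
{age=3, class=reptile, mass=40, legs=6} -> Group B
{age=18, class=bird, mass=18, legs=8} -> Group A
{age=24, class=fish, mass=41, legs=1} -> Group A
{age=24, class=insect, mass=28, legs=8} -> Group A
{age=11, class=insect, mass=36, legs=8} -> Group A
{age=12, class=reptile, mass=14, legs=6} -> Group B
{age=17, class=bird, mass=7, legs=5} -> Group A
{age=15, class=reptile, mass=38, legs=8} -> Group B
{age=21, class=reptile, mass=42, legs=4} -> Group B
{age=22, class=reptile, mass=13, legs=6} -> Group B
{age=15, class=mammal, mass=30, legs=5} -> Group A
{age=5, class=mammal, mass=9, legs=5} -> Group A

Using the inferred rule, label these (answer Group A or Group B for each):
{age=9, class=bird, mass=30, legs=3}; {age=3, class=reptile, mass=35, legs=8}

Group A, Group B

Comparing the two groups points to one rule — class is not reptile.
{age=9, class=bird, mass=30, legs=3}: Group A (class is bird). {age=3, class=reptile, mass=35, legs=8}: Group B (class is reptile).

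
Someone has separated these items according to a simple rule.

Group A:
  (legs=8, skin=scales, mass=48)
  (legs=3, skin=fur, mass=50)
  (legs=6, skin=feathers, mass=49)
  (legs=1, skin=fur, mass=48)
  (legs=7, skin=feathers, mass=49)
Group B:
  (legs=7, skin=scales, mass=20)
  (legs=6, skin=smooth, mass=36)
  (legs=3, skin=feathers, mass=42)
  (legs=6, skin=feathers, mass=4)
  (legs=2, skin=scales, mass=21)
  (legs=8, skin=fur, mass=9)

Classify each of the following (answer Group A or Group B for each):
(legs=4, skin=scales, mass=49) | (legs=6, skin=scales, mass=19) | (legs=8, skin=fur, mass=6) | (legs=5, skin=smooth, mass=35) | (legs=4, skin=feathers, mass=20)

Group A, Group B, Group B, Group B, Group B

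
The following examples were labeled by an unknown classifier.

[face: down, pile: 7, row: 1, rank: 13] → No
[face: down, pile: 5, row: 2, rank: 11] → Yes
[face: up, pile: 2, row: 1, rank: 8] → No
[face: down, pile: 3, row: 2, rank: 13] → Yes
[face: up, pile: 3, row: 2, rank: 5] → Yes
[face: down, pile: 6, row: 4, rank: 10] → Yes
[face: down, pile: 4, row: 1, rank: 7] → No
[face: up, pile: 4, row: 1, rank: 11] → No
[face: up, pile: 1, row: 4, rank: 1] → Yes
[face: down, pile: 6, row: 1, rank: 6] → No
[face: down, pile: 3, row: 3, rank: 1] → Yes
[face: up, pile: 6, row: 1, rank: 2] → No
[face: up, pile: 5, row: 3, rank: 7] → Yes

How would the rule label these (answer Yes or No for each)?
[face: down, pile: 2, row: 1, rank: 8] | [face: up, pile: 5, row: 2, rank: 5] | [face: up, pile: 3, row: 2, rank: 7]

No, Yes, Yes

The pattern is that an item is 'Yes' exactly when: row ≥ 2.
[face: down, pile: 2, row: 1, rank: 8] → row = 1 → No.
[face: up, pile: 5, row: 2, rank: 5] → row = 2 → Yes.
[face: up, pile: 3, row: 2, rank: 7] → row = 2 → Yes.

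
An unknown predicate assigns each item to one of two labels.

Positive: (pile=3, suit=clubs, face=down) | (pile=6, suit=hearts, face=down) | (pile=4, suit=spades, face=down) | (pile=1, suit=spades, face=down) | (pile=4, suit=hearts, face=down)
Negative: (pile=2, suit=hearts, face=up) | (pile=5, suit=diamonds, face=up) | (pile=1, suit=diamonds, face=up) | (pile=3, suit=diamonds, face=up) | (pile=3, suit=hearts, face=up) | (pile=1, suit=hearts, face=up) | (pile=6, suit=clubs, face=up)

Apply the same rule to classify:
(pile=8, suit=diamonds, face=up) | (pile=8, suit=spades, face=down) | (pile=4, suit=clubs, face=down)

Negative, Positive, Positive

The rule appears to be: face is down.
(pile=8, suit=diamonds, face=up) → face is up → Negative. (pile=8, suit=spades, face=down) → face is down → Positive. (pile=4, suit=clubs, face=down) → face is down → Positive.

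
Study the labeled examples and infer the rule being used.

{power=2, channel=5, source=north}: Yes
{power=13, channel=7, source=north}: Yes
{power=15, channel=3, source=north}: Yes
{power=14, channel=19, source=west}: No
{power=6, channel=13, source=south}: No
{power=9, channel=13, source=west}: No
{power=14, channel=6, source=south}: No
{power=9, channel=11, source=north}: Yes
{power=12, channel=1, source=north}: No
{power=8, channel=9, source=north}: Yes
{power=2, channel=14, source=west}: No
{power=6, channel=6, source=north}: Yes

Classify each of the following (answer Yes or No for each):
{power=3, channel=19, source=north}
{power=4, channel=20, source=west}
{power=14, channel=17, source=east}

The distinguishing property — source is north AND channel ≥ 3 — holds for all the 'Yes' cases and none of the 'No' cases.
{power=3, channel=19, source=north} — source is north, channel = 19, hence Yes. {power=4, channel=20, source=west} — source is west, channel = 20, hence No. {power=14, channel=17, source=east} — source is east, channel = 17, hence No.

Yes, No, No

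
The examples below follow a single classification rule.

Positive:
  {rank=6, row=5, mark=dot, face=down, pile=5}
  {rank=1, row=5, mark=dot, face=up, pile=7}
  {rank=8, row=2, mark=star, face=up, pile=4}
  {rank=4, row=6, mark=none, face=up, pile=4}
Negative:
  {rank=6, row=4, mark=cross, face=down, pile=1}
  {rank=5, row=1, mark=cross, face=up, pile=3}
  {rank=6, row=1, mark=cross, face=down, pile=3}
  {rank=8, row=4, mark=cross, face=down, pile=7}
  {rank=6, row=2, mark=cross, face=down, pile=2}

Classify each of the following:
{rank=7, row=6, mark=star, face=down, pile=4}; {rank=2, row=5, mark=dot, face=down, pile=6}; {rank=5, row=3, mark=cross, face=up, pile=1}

Looking at the examples, the only property every 'Positive' case has and every 'Negative' case lacks is: mark is not cross.
{rank=7, row=6, mark=star, face=down, pile=4}: mark is star, matches → Positive. {rank=2, row=5, mark=dot, face=down, pile=6}: mark is dot, matches → Positive. {rank=5, row=3, mark=cross, face=up, pile=1}: mark is cross, doesn't qualify → Negative.

Positive, Positive, Negative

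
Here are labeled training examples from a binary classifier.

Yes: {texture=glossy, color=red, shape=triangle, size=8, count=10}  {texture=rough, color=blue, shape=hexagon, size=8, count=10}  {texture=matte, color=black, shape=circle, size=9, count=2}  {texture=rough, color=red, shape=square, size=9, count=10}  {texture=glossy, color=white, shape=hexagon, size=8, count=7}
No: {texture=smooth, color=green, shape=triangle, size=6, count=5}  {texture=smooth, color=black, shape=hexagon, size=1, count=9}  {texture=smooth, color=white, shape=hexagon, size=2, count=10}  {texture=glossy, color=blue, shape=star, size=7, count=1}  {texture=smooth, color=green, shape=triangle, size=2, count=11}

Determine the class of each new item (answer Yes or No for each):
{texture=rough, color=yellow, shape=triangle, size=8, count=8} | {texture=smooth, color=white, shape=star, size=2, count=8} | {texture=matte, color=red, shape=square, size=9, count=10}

Yes, No, Yes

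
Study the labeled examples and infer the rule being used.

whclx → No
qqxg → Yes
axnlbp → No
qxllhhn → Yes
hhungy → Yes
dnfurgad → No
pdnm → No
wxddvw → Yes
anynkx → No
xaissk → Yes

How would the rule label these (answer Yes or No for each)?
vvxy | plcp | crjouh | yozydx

Checking candidate rules against both groups, what survives is: has a double letter.
vvxy — 'vv' doubled, hence Yes.
plcp — no doubled letter, hence No.
crjouh — no doubled letter, hence No.
yozydx — no doubled letter, hence No.

Yes, No, No, No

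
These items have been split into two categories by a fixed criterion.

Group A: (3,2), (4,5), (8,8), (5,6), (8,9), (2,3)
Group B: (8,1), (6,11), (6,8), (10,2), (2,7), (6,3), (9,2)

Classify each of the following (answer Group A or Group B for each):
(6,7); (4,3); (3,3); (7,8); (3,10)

'Group A' ⟺ |first − second| ≤ 1.
(6,7) → |6−7| = 1 → Group A.
(4,3) → |4−3| = 1 → Group A.
(3,3) → |3−3| = 0 → Group A.
(7,8) → |7−8| = 1 → Group A.
(3,10) → |3−10| = 7 → Group B.

Group A, Group A, Group A, Group A, Group B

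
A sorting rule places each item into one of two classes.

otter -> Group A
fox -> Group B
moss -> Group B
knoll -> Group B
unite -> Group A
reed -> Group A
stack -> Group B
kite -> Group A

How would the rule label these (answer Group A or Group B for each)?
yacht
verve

Group B, Group A

Every 'Group A' example satisfies: contains 'e'. None of the 'Group B' examples do.
yacht → no 'e' → Group B.
verve → has 'e' → Group A.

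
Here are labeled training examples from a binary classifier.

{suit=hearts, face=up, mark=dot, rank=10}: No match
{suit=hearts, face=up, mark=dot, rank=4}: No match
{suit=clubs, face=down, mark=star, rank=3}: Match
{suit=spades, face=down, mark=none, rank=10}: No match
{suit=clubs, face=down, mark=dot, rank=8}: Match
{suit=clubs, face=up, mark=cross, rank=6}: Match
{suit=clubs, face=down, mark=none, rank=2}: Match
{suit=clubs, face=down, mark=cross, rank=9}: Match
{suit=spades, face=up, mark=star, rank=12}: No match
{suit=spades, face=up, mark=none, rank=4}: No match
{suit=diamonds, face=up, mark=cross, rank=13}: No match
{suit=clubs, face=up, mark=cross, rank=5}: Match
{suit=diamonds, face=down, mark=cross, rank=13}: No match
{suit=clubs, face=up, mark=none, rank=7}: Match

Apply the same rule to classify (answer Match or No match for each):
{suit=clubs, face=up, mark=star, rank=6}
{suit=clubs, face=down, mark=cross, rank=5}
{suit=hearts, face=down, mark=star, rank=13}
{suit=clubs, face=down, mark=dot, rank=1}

Match, Match, No match, Match

Looking at the examples, the only property every 'Match' case has and every 'No match' case lacks is: suit is clubs.
Match: {suit=clubs, face=up, mark=star, rank=6}, since suit is clubs. Match: {suit=clubs, face=down, mark=cross, rank=5}, since suit is clubs. No match: {suit=hearts, face=down, mark=star, rank=13}, since suit is hearts. Match: {suit=clubs, face=down, mark=dot, rank=1}, since suit is clubs.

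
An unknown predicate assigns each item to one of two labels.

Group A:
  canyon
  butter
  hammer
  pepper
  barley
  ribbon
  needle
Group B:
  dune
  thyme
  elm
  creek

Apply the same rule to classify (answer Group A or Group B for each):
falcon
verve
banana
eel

The classifier is using: length 6.
falcon → length 6 → Group A.
verve → length 5 → Group B.
banana → length 6 → Group A.
eel → length 3 → Group B.

Group A, Group B, Group A, Group B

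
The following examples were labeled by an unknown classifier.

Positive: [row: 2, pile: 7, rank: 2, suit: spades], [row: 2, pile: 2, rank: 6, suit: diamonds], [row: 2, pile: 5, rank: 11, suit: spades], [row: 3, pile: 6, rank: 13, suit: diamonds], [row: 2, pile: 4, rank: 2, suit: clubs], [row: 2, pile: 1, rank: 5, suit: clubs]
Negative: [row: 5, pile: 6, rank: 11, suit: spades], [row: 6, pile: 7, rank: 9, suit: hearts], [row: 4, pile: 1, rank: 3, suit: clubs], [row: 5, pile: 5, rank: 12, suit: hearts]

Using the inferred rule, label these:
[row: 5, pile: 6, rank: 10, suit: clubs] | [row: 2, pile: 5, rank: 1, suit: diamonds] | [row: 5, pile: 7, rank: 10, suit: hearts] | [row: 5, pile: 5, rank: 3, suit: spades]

Negative, Positive, Negative, Negative

The common property of the 'Positive' items is: row ≤ 3. No 'Negative' item has it.
[row: 5, pile: 6, rank: 10, suit: clubs] → row = 5 → Negative. [row: 2, pile: 5, rank: 1, suit: diamonds] → row = 2 → Positive. [row: 5, pile: 7, rank: 10, suit: hearts] → row = 5 → Negative. [row: 5, pile: 5, rank: 3, suit: spades] → row = 5 → Negative.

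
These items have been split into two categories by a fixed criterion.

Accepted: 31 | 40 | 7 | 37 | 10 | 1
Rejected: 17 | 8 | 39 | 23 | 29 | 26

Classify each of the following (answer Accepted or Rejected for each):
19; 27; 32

Accepted, Rejected, Rejected

The rule appears to be: ≡ 1 (mod 3).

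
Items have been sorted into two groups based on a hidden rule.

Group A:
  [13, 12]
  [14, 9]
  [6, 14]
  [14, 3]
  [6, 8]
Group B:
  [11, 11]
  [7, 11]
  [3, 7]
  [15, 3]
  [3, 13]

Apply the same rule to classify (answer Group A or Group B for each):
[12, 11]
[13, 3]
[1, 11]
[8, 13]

The common property of the 'Group A' items is: product is even. No 'Group B' item has it.
[12, 11]: 12·11 = 132 — fits, so Group A. [13, 3]: 13·3 = 39 — does not fit, so Group B. [1, 11]: 1·11 = 11 — does not fit, so Group B. [8, 13]: 8·13 = 104 — fits, so Group A.

Group A, Group B, Group B, Group A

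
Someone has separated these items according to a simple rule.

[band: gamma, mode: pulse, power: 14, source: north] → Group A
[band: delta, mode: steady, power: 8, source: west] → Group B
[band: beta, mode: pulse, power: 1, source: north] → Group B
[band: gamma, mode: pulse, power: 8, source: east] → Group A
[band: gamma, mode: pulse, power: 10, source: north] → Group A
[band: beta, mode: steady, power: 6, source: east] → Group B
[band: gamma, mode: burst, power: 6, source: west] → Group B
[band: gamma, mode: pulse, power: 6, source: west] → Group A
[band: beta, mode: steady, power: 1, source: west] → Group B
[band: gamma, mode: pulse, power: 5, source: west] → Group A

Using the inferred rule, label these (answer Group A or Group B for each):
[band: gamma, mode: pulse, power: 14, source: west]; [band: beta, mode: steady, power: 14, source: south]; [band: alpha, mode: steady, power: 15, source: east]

One predicate separates the groups cleanly: mode is pulse AND band is gamma.
[band: gamma, mode: pulse, power: 14, source: west] — mode is pulse, band is gamma, hence Group A.
[band: beta, mode: steady, power: 14, source: south] — mode is steady, band is beta, hence Group B.
[band: alpha, mode: steady, power: 15, source: east] — mode is steady, band is alpha, hence Group B.

Group A, Group B, Group B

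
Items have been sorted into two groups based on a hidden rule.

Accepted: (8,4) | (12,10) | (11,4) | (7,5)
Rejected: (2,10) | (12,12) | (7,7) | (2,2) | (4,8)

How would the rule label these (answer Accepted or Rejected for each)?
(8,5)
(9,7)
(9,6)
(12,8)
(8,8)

Accepted, Accepted, Accepted, Accepted, Rejected

A rule that fits every label: first > second — true of each 'Accepted' example, false of each 'Rejected' one.
Accepted: (8,5), since 8 > 5.
Accepted: (9,7), since 9 > 7.
Accepted: (9,6), since 9 > 6.
Accepted: (12,8), since 12 > 8.
Rejected: (8,8), since 8 = 8.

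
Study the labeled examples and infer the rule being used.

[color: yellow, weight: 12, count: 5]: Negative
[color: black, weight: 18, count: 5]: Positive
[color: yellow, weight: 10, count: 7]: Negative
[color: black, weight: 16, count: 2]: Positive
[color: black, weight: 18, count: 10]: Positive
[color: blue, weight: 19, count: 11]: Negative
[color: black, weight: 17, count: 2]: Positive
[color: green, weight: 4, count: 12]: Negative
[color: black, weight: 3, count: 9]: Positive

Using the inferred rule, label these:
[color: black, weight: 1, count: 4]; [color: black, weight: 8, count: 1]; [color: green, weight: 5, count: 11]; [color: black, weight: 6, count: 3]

Positive, Positive, Negative, Positive

Checking candidate rules against both groups, what survives is: color is black.
[color: black, weight: 1, count: 4] — color is black, hence Positive. [color: black, weight: 8, count: 1] — color is black, hence Positive. [color: green, weight: 5, count: 11] — color is green, hence Negative. [color: black, weight: 6, count: 3] — color is black, hence Positive.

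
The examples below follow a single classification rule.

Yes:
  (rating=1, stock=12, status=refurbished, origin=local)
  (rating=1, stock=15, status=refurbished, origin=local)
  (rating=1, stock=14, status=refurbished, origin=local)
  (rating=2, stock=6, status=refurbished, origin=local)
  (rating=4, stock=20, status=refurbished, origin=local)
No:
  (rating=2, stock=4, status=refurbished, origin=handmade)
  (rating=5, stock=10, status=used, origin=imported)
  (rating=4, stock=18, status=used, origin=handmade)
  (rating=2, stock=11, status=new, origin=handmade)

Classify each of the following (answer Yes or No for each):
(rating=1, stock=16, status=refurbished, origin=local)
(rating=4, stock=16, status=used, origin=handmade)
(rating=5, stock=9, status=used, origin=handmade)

Rule: origin is local. This holds for each 'Yes' example and fails for each 'No' one.
(rating=1, stock=16, status=refurbished, origin=local) → origin is local → Yes.
(rating=4, stock=16, status=used, origin=handmade) → origin is handmade → No.
(rating=5, stock=9, status=used, origin=handmade) → origin is handmade → No.

Yes, No, No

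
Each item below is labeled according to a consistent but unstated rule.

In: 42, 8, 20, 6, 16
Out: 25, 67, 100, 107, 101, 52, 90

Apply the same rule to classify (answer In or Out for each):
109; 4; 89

Out, In, Out

The simplest hypothesis consistent with all the labels is: even AND at most 42.
109: 109 is odd, 109 > 42 — doesn't qualify, so Out. 4: 4 is even, 4 ≤ 42 — passes, so In. 89: 89 is odd, 89 > 42 — doesn't qualify, so Out.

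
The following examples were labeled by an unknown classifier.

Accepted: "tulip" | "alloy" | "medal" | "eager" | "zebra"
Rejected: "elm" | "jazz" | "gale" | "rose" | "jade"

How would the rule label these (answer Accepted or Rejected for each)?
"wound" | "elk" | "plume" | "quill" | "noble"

Accepted, Rejected, Accepted, Accepted, Accepted

The classifier is using: length 5.
Accepted: "wound", since length 5.
Rejected: "elk", since length 3.
Accepted: "plume", since length 5.
Accepted: "quill", since length 5.
Accepted: "noble", since length 5.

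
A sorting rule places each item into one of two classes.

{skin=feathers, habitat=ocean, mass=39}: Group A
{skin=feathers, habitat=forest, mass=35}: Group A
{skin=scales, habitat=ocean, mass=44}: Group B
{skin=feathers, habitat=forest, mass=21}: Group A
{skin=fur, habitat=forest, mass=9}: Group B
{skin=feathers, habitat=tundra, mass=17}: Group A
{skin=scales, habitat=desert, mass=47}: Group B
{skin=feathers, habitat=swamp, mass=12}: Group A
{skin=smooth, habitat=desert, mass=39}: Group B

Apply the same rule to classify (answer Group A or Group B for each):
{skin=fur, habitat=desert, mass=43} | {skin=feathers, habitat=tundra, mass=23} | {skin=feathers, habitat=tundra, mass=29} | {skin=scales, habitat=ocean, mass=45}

Looking at the examples, the only property every 'Group A' case has and every 'Group B' case lacks is: skin is feathers.
{skin=fur, habitat=desert, mass=43} — skin is fur, hence Group B.
{skin=feathers, habitat=tundra, mass=23} — skin is feathers, hence Group A.
{skin=feathers, habitat=tundra, mass=29} — skin is feathers, hence Group A.
{skin=scales, habitat=ocean, mass=45} — skin is scales, hence Group B.

Group B, Group A, Group A, Group B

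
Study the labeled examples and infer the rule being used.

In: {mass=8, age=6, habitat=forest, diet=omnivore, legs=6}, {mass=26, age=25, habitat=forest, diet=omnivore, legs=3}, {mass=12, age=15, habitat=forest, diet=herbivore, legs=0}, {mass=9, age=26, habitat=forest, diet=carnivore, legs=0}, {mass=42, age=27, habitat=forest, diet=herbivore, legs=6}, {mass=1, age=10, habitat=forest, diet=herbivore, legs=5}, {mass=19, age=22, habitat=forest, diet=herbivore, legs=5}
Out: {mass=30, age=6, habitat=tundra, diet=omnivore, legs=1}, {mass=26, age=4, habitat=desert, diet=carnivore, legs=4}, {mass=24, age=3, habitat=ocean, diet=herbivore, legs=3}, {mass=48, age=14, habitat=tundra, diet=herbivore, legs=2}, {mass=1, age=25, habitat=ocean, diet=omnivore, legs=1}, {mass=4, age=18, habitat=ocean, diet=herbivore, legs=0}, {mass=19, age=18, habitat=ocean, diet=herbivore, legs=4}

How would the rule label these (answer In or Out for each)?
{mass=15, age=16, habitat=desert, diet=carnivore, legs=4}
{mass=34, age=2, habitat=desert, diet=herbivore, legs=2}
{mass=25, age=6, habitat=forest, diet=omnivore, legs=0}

'In' ⟺ habitat is forest.
Out: {mass=15, age=16, habitat=desert, diet=carnivore, legs=4}, since habitat is desert.
Out: {mass=34, age=2, habitat=desert, diet=herbivore, legs=2}, since habitat is desert.
In: {mass=25, age=6, habitat=forest, diet=omnivore, legs=0}, since habitat is forest.

Out, Out, In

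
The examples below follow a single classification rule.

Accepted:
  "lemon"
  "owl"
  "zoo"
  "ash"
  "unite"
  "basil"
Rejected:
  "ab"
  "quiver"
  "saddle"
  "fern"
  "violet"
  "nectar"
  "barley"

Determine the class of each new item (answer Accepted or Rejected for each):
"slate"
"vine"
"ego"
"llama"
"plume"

Accepted, Rejected, Accepted, Accepted, Accepted

Every 'Accepted' example satisfies: odd length. None of the 'Rejected' examples do.
"slate": length 5 — passes, so Accepted.
"vine": length 4 — does not satisfy this, so Rejected.
"ego": length 3 — passes, so Accepted.
"llama": length 5 — passes, so Accepted.
"plume": length 5 — passes, so Accepted.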